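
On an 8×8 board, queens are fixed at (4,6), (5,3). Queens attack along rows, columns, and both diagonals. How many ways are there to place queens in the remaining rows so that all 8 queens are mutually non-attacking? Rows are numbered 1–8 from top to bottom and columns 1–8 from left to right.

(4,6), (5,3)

4

Branch on row 1: col 1 → 1; col 2 → 0; col 4 → 0; col 5 → 3; col 8 → 0.
Sum: 1 + 0 + 0 + 3 + 0 = 4.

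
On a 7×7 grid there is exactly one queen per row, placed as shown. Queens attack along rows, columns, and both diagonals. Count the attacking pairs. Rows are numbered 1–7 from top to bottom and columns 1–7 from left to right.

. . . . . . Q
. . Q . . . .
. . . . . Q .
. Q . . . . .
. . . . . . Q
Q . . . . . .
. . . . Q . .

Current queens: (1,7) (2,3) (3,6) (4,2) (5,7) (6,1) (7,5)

Same column: (1,7)–(5,7) (column 7).
Same diagonal: (4,2)–(7,5) (|4−7| = |2−5| = 3); (5,7)–(7,5) (|5−7| = |7−5| = 2).
Total attacking pairs: 3.

3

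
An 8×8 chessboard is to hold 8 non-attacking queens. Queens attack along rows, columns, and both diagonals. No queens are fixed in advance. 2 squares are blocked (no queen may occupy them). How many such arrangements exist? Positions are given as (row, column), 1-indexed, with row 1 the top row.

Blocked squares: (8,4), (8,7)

66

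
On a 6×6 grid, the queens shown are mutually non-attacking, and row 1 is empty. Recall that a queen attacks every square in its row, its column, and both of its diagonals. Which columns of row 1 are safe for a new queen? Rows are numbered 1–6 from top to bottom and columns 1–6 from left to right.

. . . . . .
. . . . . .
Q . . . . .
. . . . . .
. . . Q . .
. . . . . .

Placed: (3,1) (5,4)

(3,1) attacks row 1 at column 1 and diagonals 3.
(5,4) attacks row 1 at column 4.
Attacked columns: {1, 3, 4}. Safe: {2, 5, 6}.

columns 2, 5, 6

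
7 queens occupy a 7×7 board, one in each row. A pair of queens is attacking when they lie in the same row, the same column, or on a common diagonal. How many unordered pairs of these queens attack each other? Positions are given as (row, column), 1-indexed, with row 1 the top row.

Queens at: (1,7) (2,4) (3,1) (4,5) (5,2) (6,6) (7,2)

Same column: (5,2)–(7,2) (column 2).
Same diagonal: (4,5)–(7,2) (|4−7| = |5−2| = 3).
Total attacking pairs: 2.

2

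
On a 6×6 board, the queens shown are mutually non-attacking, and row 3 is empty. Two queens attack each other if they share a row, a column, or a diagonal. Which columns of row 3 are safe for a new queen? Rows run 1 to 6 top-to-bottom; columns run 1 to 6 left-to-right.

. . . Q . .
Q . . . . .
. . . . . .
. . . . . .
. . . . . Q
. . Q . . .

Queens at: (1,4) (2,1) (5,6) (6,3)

columns 5

(1,4) attacks row 3 at column 4 and diagonals 2, 6.
(2,1) attacks row 3 at column 1 and diagonals 2.
(5,6) attacks row 3 at column 6 and diagonals 4.
(6,3) attacks row 3 at column 3 and diagonals 6.
Attacked columns: {1, 2, 3, 4, 6}. Safe: {5}.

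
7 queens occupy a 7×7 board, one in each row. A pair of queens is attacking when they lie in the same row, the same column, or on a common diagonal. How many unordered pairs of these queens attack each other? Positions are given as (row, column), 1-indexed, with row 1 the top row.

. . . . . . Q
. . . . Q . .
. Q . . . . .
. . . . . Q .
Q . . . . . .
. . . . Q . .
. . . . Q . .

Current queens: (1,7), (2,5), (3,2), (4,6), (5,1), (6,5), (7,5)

Same column: (2,5)–(6,5) (column 5); (2,5)–(7,5) (column 5); (6,5)–(7,5) (column 5).
Same diagonal: (3,2)–(6,5) (|3−6| = |2−5| = 3).
Total attacking pairs: 4.

4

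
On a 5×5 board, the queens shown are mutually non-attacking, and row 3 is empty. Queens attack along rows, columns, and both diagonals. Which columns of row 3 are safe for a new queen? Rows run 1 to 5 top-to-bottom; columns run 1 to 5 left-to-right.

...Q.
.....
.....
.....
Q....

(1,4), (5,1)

(1,4) attacks row 3 at column 4 and diagonals 2.
(5,1) attacks row 3 at column 1 and diagonals 3.
Attacked columns: {1, 2, 3, 4}. Safe: {5}.

columns 5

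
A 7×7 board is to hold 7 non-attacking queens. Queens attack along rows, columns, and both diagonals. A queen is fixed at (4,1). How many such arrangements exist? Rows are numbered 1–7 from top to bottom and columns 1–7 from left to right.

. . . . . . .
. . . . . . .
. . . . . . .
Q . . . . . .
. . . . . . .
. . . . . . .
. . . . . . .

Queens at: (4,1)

Branch on row 1: col 2 → 2; col 3 → 1; col 5 → 0; col 6 → 2; col 7 → 1.
Sum: 2 + 1 + 0 + 2 + 1 = 6.

6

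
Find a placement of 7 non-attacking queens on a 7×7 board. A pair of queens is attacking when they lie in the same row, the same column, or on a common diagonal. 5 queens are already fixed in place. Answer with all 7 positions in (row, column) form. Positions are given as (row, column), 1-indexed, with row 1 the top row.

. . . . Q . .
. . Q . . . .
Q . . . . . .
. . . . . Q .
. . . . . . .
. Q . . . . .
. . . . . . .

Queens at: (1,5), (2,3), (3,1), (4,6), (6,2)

Row 5: attacked by (1,5)→{1,5}; (2,3)→{3,6}; (3,1)→{1,3}; (4,6)→{5,6,7}; (6,2)→{1,2,3}. Safe: 4. Place at column 4.
Row 7: attacked by (1,5)→{5}; (2,3)→{3}; (3,1)→{1,5}; (4,6)→{3,6}; (5,4)→{2,4,6}; (6,2)→{1,2,3}. Safe: 7. Place at column 7.
Columns [5, 3, 1, 6, 4, 2, 7], r−c [-4, -1, 2, -2, 1, 4, 0], r+c [6, 5, 4, 10, 9, 8, 14] are all distinct, so no two queens attack.

(1,5) (2,3) (3,1) (4,6) (5,4) (6,2) (7,7)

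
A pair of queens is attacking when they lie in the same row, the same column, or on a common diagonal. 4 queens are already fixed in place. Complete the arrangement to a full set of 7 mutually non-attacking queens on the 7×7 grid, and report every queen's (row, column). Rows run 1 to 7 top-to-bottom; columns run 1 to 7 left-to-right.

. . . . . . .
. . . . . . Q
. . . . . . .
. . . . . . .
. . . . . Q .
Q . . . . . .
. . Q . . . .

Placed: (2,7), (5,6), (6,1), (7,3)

(1,4) (2,7) (3,5) (4,2) (5,6) (6,1) (7,3)

Row 1: attacked by (2,7)→{6,7}; (5,6)→{2,6}; (6,1)→{1,6}; (7,3)→{3}. Safe: 4, 5. Place at column 4.
Row 3: attacked by (1,4)→{2,4,6}; (2,7)→{6,7}; (5,6)→{4,6}; (6,1)→{1,4}; (7,3)→{3,7}. Safe: 5. Place at column 5.
Row 4: attacked by (1,4)→{1,4,7}; (2,7)→{5,7}; (3,5)→{4,5,6}; (5,6)→{5,6,7}; (6,1)→{1,3}; (7,3)→{3,6}. Safe: 2. Place at column 2.
Columns [4, 7, 5, 2, 6, 1, 3], r−c [-3, -5, -2, 2, -1, 5, 4], r+c [5, 9, 8, 6, 11, 7, 10] are all distinct, so no two queens attack.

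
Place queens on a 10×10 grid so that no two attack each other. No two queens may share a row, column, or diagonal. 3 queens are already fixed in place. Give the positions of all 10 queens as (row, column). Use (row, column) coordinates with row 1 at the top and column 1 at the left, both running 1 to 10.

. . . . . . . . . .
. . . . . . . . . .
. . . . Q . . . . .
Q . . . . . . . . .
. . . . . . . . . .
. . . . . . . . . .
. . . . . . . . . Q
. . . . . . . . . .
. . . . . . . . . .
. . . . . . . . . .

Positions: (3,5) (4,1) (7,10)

Row 1: attacked by (3,5)→{3,5,7}; (4,1)→{1,4}; (7,10)→{4,10}. Safe: 2, 6, 8, 9. Place at column 8.
Row 2: attacked by (1,8)→{7,8,9}; (3,5)→{4,5,6}; (4,1)→{1,3}; (7,10)→{5,10}. Safe: 2. Place at column 2.
Row 5: attacked by (1,8)→{4,8}; (2,2)→{2,5}; (3,5)→{3,5,7}; (4,1)→{1,2}; (7,10)→{8,10}. Safe: 6, 9. Place at column 9.
Row 6: attacked by (1,8)→{3,8}; (2,2)→{2,6}; (3,5)→{2,5,8}; (4,1)→{1,3}; (5,9)→{8,9,10}; (7,10)→{9,10}. Safe: 4, 7. Place at column 4.
Row 8: attacked by (1,8)→{1,8}; (2,2)→{2,8}; (3,5)→{5,10}; (4,1)→{1,5}; (5,9)→{6,9}; (6,4)→{2,4,6}; (7,10)→{9,10}. Safe: 3, 7. Place at column 7.
Row 9: attacked by (1,8)→{8}; (2,2)→{2,9}; (3,5)→{5}; (4,1)→{1,6}; (5,9)→{5,9}; (6,4)→{1,4,7}; (7,10)→{8,10}; (8,7)→{6,7,8}. Safe: 3. Place at column 3.
Row 10: attacked by (1,8)→{8}; (2,2)→{2,10}; (3,5)→{5}; (4,1)→{1,7}; (5,9)→{4,9}; (6,4)→{4,8}; (7,10)→{7,10}; (8,7)→{5,7,9}; (9,3)→{2,3,4}. Safe: 6. Place at column 6.
Columns [8, 2, 5, 1, 9, 4, 10, 7, 3, 6], r−c [-7, 0, -2, 3, -4, 2, -3, 1, 6, 4], r+c [9, 4, 8, 5, 14, 10, 17, 15, 12, 16] are all distinct, so no two queens attack.

(1,8) (2,2) (3,5) (4,1) (5,9) (6,4) (7,10) (8,7) (9,3) (10,6)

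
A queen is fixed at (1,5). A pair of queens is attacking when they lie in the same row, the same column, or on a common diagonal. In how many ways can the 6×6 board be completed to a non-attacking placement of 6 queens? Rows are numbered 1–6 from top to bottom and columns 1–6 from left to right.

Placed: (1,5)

1

Branch on row 2: col 1 → 0; col 2 → 0; col 3 → 1.
Sum: 0 + 0 + 1 = 1.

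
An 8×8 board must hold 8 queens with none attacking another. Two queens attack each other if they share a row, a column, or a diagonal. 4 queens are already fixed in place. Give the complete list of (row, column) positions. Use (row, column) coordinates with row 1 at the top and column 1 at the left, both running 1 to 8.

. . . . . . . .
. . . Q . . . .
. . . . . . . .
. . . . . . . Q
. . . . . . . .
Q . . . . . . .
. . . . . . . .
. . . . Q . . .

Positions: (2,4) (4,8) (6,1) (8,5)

(1,2) (2,4) (3,6) (4,8) (5,3) (6,1) (7,7) (8,5)

Row 1: attacked by (2,4)→{3,4,5}; (4,8)→{5,8}; (6,1)→{1,6}; (8,5)→{5}. Safe: 2, 7. Place at column 2.
Row 3: attacked by (1,2)→{2,4}; (2,4)→{3,4,5}; (4,8)→{7,8}; (6,1)→{1,4}; (8,5)→{5}. Safe: 6. Place at column 6.
Row 5: attacked by (1,2)→{2,6}; (2,4)→{1,4,7}; (3,6)→{4,6,8}; (4,8)→{7,8}; (6,1)→{1,2}; (8,5)→{2,5,8}. Safe: 3. Place at column 3.
Row 7: attacked by (1,2)→{2,8}; (2,4)→{4}; (3,6)→{2,6}; (4,8)→{5,8}; (5,3)→{1,3,5}; (6,1)→{1,2}; (8,5)→{4,5,6}. Safe: 7. Place at column 7.
Columns [2, 4, 6, 8, 3, 1, 7, 5], r−c [-1, -2, -3, -4, 2, 5, 0, 3], r+c [3, 6, 9, 12, 8, 7, 14, 13] are all distinct, so no two queens attack.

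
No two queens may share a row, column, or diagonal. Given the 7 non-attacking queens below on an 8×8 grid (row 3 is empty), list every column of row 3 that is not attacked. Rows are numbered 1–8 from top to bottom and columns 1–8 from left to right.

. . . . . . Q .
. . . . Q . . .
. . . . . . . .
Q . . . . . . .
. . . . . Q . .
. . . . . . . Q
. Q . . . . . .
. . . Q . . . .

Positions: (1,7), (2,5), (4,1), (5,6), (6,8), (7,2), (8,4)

columns 3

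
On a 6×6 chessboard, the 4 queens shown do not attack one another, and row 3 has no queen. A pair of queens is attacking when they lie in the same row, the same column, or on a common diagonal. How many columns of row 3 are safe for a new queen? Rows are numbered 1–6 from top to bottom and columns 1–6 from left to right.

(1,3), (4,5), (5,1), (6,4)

(1,3) attacks row 3 at column 3 and diagonals 1, 5.
(4,5) attacks row 3 at column 5 and diagonals 4, 6.
(5,1) attacks row 3 at column 1 and diagonals 3.
(6,4) attacks row 3 at column 4 and diagonals 1.
Attacked columns: {1, 3, 4, 5, 6}. Safe: {2}.

1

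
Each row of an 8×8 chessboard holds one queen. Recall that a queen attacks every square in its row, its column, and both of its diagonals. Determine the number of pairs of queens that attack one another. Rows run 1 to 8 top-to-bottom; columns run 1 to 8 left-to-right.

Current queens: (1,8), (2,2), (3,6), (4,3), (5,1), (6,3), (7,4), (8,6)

Same column: (3,6)–(8,6) (column 6); (4,3)–(6,3) (column 3).
Same diagonal: (1,8)–(3,6) (|1−3| = |8−6| = 2); (1,8)–(6,3) (|1−6| = |8−3| = 5); (3,6)–(6,3) (|3−6| = |6−3| = 3); (6,3)–(7,4) (|6−7| = |3−4| = 1).
Total attacking pairs: 6.

6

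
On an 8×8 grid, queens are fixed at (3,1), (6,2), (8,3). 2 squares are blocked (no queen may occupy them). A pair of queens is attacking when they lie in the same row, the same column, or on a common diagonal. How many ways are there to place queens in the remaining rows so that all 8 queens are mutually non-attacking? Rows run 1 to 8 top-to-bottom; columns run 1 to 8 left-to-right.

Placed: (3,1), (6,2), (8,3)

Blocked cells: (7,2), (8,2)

3

Branch on row 1: col 4 → 2; col 5 → 0; col 6 → 1; col 8 → 0.
Sum: 2 + 0 + 1 + 0 = 3.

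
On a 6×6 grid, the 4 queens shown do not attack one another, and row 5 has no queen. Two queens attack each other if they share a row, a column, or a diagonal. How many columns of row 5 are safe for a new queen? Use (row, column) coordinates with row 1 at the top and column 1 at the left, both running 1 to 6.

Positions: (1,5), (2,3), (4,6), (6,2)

(1,5) attacks row 5 at column 5 and diagonals 1.
(2,3) attacks row 5 at column 3 and diagonals 6.
(4,6) attacks row 5 at column 6 and diagonals 5.
(6,2) attacks row 5 at column 2 and diagonals 1, 3.
Attacked columns: {1, 2, 3, 5, 6}. Safe: {4}.

1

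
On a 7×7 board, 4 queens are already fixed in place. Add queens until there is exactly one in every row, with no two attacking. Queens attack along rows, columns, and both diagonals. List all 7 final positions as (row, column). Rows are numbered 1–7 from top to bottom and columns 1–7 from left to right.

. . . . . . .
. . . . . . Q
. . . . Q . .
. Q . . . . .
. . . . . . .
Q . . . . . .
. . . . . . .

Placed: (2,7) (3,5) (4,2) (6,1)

Row 1: attacked by (2,7)→{6,7}; (3,5)→{3,5,7}; (4,2)→{2,5}; (6,1)→{1,6}. Safe: 4. Place at column 4.
Row 5: attacked by (1,4)→{4}; (2,7)→{4,7}; (3,5)→{3,5,7}; (4,2)→{1,2,3}; (6,1)→{1,2}. Safe: 6. Place at column 6.
Row 7: attacked by (1,4)→{4}; (2,7)→{2,7}; (3,5)→{1,5}; (4,2)→{2,5}; (5,6)→{4,6}; (6,1)→{1,2}. Safe: 3. Place at column 3.
Columns [4, 7, 5, 2, 6, 1, 3], r−c [-3, -5, -2, 2, -1, 5, 4], r+c [5, 9, 8, 6, 11, 7, 10] are all distinct, so no two queens attack.

(1,4) (2,7) (3,5) (4,2) (5,6) (6,1) (7,3)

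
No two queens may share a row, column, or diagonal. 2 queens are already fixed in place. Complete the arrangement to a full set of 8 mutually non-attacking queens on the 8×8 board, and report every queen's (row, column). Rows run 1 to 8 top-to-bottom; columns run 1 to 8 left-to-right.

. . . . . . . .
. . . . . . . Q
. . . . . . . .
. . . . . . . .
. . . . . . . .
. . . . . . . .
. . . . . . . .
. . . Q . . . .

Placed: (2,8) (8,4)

Row 1: attacked by (2,8)→{7,8}; (8,4)→{4}. Safe: 1, 2, 3, 5, 6. Place at column 2.
Row 3: attacked by (1,2)→{2,4}; (2,8)→{7,8}; (8,4)→{4}. Safe: 1, 3, 5, 6. Place at column 6.
Row 4: attacked by (1,2)→{2,5}; (2,8)→{6,8}; (3,6)→{5,6,7}; (8,4)→{4,8}. Safe: 1, 3. Place at column 1.
Row 5: attacked by (1,2)→{2,6}; (2,8)→{5,8}; (3,6)→{4,6,8}; (4,1)→{1,2}; (8,4)→{1,4,7}. Safe: 3. Place at column 3.
Row 6: attacked by (1,2)→{2,7}; (2,8)→{4,8}; (3,6)→{3,6}; (4,1)→{1,3}; (5,3)→{2,3,4}; (8,4)→{2,4,6}. Safe: 5. Place at column 5.
Row 7: attacked by (1,2)→{2,8}; (2,8)→{3,8}; (3,6)→{2,6}; (4,1)→{1,4}; (5,3)→{1,3,5}; (6,5)→{4,5,6}; (8,4)→{3,4,5}. Safe: 7. Place at column 7.
Columns [2, 8, 6, 1, 3, 5, 7, 4], r−c [-1, -6, -3, 3, 2, 1, 0, 4], r+c [3, 10, 9, 5, 8, 11, 14, 12] are all distinct, so no two queens attack.

(1,2) (2,8) (3,6) (4,1) (5,3) (6,5) (7,7) (8,4)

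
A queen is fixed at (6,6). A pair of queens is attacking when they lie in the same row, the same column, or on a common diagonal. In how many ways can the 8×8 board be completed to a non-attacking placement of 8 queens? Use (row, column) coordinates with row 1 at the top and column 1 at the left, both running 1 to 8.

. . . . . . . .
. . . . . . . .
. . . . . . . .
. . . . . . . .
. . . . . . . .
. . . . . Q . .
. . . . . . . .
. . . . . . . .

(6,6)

4

Branch on row 1: col 2 → 0; col 3 → 1; col 4 → 1; col 5 → 2; col 7 → 0; col 8 → 0.
Sum: 0 + 1 + 1 + 2 + 0 + 0 = 4.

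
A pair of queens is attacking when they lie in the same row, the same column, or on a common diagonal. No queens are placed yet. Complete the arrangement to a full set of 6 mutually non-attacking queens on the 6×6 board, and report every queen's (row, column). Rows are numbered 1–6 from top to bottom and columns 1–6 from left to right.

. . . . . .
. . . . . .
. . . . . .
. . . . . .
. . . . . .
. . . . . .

(1,4) (2,1) (3,5) (4,2) (5,6) (6,3)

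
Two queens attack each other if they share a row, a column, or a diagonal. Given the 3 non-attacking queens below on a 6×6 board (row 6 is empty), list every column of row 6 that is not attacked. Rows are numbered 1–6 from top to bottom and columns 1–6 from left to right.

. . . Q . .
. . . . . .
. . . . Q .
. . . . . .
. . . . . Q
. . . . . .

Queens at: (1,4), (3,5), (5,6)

(1,4) attacks row 6 at column 4.
(3,5) attacks row 6 at column 5 and diagonals 2.
(5,6) attacks row 6 at column 6 and diagonals 5.
Attacked columns: {2, 4, 5, 6}. Safe: {1, 3}.

columns 1, 3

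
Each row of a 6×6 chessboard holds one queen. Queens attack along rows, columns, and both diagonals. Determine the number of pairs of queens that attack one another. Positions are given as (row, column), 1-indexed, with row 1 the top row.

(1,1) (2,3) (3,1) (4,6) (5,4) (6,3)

Same column: (1,1)–(3,1) (column 1); (2,3)–(6,3) (column 3).
Same diagonal: (5,4)–(6,3) (|5−6| = |4−3| = 1).
Total attacking pairs: 3.

3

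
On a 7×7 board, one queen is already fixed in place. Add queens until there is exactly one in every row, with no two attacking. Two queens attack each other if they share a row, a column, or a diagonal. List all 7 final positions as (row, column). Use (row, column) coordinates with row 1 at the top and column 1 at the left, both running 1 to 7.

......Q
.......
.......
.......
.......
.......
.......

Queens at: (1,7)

(1,7) (2,3) (3,6) (4,2) (5,5) (6,1) (7,4)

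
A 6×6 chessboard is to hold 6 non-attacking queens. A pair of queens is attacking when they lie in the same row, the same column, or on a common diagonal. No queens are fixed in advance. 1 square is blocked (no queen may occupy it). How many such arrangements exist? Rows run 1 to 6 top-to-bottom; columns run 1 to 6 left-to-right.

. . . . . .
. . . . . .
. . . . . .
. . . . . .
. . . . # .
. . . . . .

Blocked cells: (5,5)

4

Branch on row 1: col 1 → 0; col 2 → 1; col 3 → 1; col 4 → 1; col 5 → 1; col 6 → 0.
Sum: 0 + 1 + 1 + 1 + 1 + 0 = 4.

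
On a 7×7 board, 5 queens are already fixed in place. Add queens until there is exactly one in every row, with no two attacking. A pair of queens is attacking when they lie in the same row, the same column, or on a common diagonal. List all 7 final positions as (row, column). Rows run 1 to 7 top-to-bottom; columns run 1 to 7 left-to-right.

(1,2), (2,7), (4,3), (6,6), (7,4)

(1,2) (2,7) (3,5) (4,3) (5,1) (6,6) (7,4)

Row 3: attacked by (1,2)→{2,4}; (2,7)→{6,7}; (4,3)→{2,3,4}; (6,6)→{3,6}; (7,4)→{4}. Safe: 1, 5. Place at column 5.
Row 5: attacked by (1,2)→{2,6}; (2,7)→{4,7}; (3,5)→{3,5,7}; (4,3)→{2,3,4}; (6,6)→{5,6,7}; (7,4)→{2,4,6}. Safe: 1. Place at column 1.
Columns [2, 7, 5, 3, 1, 6, 4], r−c [-1, -5, -2, 1, 4, 0, 3], r+c [3, 9, 8, 7, 6, 12, 11] are all distinct, so no two queens attack.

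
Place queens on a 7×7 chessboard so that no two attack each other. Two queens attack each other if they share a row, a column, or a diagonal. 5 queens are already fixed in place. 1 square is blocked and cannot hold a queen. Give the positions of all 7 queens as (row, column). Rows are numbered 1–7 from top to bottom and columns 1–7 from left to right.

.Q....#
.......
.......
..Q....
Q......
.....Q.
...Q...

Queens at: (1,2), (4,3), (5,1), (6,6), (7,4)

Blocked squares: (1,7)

(1,2) (2,7) (3,5) (4,3) (5,1) (6,6) (7,4)

Row 2: attacked by (1,2)→{1,2,3}; (4,3)→{1,3,5}; (5,1)→{1,4}; (6,6)→{2,6}; (7,4)→{4}. Safe: 7. Place at column 7.
Row 3: attacked by (1,2)→{2,4}; (2,7)→{6,7}; (4,3)→{2,3,4}; (5,1)→{1,3}; (6,6)→{3,6}; (7,4)→{4}. Safe: 5. Place at column 5.
Columns [2, 7, 5, 3, 1, 6, 4], r−c [-1, -5, -2, 1, 4, 0, 3], r+c [3, 9, 8, 7, 6, 12, 11] are all distinct, so no two queens attack.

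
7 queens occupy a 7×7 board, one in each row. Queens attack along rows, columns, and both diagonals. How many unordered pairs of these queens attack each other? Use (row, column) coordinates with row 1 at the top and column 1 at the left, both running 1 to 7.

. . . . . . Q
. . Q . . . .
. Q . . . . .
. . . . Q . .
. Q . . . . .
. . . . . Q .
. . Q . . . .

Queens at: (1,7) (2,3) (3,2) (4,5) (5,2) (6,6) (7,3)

Same column: (2,3)–(7,3) (column 3); (3,2)–(5,2) (column 2).
Same diagonal: (2,3)–(3,2) (|2−3| = |3−2| = 1); (2,3)–(4,5) (|2−4| = |3−5| = 2).
Total attacking pairs: 4.

4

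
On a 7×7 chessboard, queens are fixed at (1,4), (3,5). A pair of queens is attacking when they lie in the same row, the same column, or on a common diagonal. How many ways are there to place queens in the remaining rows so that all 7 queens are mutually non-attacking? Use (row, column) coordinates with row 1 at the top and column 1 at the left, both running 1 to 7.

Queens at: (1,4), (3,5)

Branch on row 2: col 1 → 1; col 2 → 0; col 7 → 1.
Sum: 1 + 0 + 1 = 2.

2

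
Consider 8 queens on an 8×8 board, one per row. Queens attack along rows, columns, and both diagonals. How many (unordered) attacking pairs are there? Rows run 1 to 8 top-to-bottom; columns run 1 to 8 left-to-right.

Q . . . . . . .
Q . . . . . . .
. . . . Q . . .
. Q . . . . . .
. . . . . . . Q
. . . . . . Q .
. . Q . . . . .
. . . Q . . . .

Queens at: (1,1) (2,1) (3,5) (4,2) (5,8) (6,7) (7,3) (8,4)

Same column: (1,1)–(2,1) (column 1).
Same diagonal: (5,8)–(6,7) (|5−6| = |8−7| = 1); (7,3)–(8,4) (|7−8| = |3−4| = 1).
Total attacking pairs: 3.

3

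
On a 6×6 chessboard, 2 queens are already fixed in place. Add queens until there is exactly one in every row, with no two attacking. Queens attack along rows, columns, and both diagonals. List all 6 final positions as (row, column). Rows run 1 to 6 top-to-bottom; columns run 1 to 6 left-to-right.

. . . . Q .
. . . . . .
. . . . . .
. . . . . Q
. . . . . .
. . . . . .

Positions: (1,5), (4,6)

(1,5) (2,3) (3,1) (4,6) (5,4) (6,2)

Row 2: attacked by (1,5)→{4,5,6}; (4,6)→{4,6}. Safe: 1, 2, 3. Place at column 3.
Row 3: attacked by (1,5)→{3,5}; (2,3)→{2,3,4}; (4,6)→{5,6}. Safe: 1. Place at column 1.
Row 5: attacked by (1,5)→{1,5}; (2,3)→{3,6}; (3,1)→{1,3}; (4,6)→{5,6}. Safe: 2, 4. Place at column 4.
Row 6: attacked by (1,5)→{5}; (2,3)→{3}; (3,1)→{1,4}; (4,6)→{4,6}; (5,4)→{3,4,5}. Safe: 2. Place at column 2.
Columns [5, 3, 1, 6, 4, 2], r−c [-4, -1, 2, -2, 1, 4], r+c [6, 5, 4, 10, 9, 8] are all distinct, so no two queens attack.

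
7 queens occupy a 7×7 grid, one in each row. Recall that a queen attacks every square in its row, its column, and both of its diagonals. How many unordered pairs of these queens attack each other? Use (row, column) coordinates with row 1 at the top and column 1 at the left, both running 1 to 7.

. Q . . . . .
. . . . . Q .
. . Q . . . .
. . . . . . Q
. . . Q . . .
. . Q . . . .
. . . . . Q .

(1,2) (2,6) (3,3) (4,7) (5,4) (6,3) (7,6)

4

Same column: (2,6)–(7,6) (column 6); (3,3)–(6,3) (column 3).
Same diagonal: (5,4)–(6,3) (|5−6| = |4−3| = 1); (5,4)–(7,6) (|5−7| = |4−6| = 2).
Total attacking pairs: 4.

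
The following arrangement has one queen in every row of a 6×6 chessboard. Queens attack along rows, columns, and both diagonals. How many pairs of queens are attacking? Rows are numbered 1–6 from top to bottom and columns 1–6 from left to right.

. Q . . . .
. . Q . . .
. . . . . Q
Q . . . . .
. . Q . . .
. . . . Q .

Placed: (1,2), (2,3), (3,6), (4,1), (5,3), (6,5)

Same column: (2,3)–(5,3) (column 3).
Same diagonal: (1,2)–(2,3) (|1−2| = |2−3| = 1); (2,3)–(4,1) (|2−4| = |3−1| = 2).
Total attacking pairs: 3.

3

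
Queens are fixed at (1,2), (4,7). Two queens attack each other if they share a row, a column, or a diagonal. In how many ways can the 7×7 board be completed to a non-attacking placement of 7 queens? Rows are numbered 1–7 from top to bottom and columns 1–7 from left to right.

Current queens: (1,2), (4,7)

Branch on row 2: col 4 → 1; col 6 → 1.
Sum: 1 + 1 = 2.

2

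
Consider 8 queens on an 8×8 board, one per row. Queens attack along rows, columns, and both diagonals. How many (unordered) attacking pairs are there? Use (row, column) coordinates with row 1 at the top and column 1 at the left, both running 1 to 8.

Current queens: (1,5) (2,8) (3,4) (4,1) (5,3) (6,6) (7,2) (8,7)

0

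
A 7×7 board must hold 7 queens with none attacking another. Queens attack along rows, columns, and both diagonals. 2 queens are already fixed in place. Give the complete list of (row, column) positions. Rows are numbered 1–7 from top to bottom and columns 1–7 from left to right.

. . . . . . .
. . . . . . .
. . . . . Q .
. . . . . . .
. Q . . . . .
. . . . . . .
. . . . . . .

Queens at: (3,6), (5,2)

(1,5) (2,1) (3,6) (4,4) (5,2) (6,7) (7,3)

Row 1: attacked by (3,6)→{4,6}; (5,2)→{2,6}. Safe: 1, 3, 5, 7. Place at column 5.
Row 2: attacked by (1,5)→{4,5,6}; (3,6)→{5,6,7}; (5,2)→{2,5}. Safe: 1, 3. Place at column 1.
Row 4: attacked by (1,5)→{2,5}; (2,1)→{1,3}; (3,6)→{5,6,7}; (5,2)→{1,2,3}. Safe: 4. Place at column 4.
Row 6: attacked by (1,5)→{5}; (2,1)→{1,5}; (3,6)→{3,6}; (4,4)→{2,4,6}; (5,2)→{1,2,3}. Safe: 7. Place at column 7.
Row 7: attacked by (1,5)→{5}; (2,1)→{1,6}; (3,6)→{2,6}; (4,4)→{1,4,7}; (5,2)→{2,4}; (6,7)→{6,7}. Safe: 3. Place at column 3.
Columns [5, 1, 6, 4, 2, 7, 3], r−c [-4, 1, -3, 0, 3, -1, 4], r+c [6, 3, 9, 8, 7, 13, 10] are all distinct, so no two queens attack.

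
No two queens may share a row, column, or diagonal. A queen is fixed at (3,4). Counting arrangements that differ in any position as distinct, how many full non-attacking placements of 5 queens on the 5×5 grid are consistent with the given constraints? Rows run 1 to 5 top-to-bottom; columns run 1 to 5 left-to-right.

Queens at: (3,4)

2

Branch on row 1: col 1 → 0; col 3 → 1; col 5 → 1.
Sum: 0 + 1 + 1 = 2.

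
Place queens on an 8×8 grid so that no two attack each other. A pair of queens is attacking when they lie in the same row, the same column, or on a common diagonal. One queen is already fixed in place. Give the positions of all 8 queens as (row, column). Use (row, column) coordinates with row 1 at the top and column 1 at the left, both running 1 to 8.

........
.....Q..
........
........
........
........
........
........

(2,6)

Row 1: attacked by (2,6)→{5,6,7}. Safe: 1, 2, 3, 4, 8. Place at column 3.
Row 3: attacked by (1,3)→{1,3,5}; (2,6)→{5,6,7}. Safe: 2, 4, 8. Place at column 8.
Row 4: attacked by (1,3)→{3,6}; (2,6)→{4,6,8}; (3,8)→{7,8}. Safe: 1, 2, 5. Place at column 2.
Row 5: attacked by (1,3)→{3,7}; (2,6)→{3,6}; (3,8)→{6,8}; (4,2)→{1,2,3}. Safe: 4, 5. Place at column 4.
Row 6: attacked by (1,3)→{3,8}; (2,6)→{2,6}; (3,8)→{5,8}; (4,2)→{2,4}; (5,4)→{3,4,5}. Safe: 1, 7. Place at column 1.
Row 7: attacked by (1,3)→{3}; (2,6)→{1,6}; (3,8)→{4,8}; (4,2)→{2,5}; (5,4)→{2,4,6}; (6,1)→{1,2}. Safe: 7. Place at column 7.
Row 8: attacked by (1,3)→{3}; (2,6)→{6}; (3,8)→{3,8}; (4,2)→{2,6}; (5,4)→{1,4,7}; (6,1)→{1,3}; (7,7)→{6,7,8}. Safe: 5. Place at column 5.
Columns [3, 6, 8, 2, 4, 1, 7, 5], r−c [-2, -4, -5, 2, 1, 5, 0, 3], r+c [4, 8, 11, 6, 9, 7, 14, 13] are all distinct, so no two queens attack.

(1,3) (2,6) (3,8) (4,2) (5,4) (6,1) (7,7) (8,5)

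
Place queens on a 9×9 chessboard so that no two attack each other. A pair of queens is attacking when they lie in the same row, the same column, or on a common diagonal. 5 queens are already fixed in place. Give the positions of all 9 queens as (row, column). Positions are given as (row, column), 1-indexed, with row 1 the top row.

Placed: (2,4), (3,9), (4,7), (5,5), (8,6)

(1,2) (2,4) (3,9) (4,7) (5,5) (6,3) (7,1) (8,6) (9,8)

Row 1: attacked by (2,4)→{3,4,5}; (3,9)→{7,9}; (4,7)→{4,7}; (5,5)→{1,5,9}; (8,6)→{6}. Safe: 2, 8. Place at column 2.
Row 6: attacked by (1,2)→{2,7}; (2,4)→{4,8}; (3,9)→{6,9}; (4,7)→{5,7,9}; (5,5)→{4,5,6}; (8,6)→{4,6,8}. Safe: 1, 3. Place at column 3.
Row 7: attacked by (1,2)→{2,8}; (2,4)→{4,9}; (3,9)→{5,9}; (4,7)→{4,7}; (5,5)→{3,5,7}; (6,3)→{2,3,4}; (8,6)→{5,6,7}. Safe: 1. Place at column 1.
Row 9: attacked by (1,2)→{2}; (2,4)→{4}; (3,9)→{3,9}; (4,7)→{2,7}; (5,5)→{1,5,9}; (6,3)→{3,6}; (7,1)→{1,3}; (8,6)→{5,6,7}. Safe: 8. Place at column 8.
Columns [2, 4, 9, 7, 5, 3, 1, 6, 8], r−c [-1, -2, -6, -3, 0, 3, 6, 2, 1], r+c [3, 6, 12, 11, 10, 9, 8, 14, 17] are all distinct, so no two queens attack.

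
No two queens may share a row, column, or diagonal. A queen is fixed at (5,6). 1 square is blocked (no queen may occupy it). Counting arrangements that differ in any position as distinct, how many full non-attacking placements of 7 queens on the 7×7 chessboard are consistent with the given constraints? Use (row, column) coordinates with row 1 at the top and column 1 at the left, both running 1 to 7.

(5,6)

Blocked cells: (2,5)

5

Branch on row 1: col 1 → 1; col 3 → 1; col 4 → 2; col 5 → 1; col 7 → 0.
Sum: 1 + 1 + 2 + 1 + 0 = 5.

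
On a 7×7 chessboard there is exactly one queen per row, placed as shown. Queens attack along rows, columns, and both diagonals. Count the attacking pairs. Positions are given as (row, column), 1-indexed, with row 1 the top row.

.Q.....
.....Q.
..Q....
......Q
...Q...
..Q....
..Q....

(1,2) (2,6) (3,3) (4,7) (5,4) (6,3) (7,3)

Same column: (3,3)–(6,3) (column 3); (3,3)–(7,3) (column 3); (6,3)–(7,3) (column 3).
Same diagonal: (5,4)–(6,3) (|5−6| = |4−3| = 1).
Total attacking pairs: 4.

4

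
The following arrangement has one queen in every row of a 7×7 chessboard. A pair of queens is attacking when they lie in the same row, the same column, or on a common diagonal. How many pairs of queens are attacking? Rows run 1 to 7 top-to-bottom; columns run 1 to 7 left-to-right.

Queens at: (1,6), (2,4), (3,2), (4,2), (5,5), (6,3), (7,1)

Same column: (3,2)–(4,2) (column 2).
Same diagonal: (2,4)–(4,2) (|2−4| = |4−2| = 2).
Total attacking pairs: 2.

2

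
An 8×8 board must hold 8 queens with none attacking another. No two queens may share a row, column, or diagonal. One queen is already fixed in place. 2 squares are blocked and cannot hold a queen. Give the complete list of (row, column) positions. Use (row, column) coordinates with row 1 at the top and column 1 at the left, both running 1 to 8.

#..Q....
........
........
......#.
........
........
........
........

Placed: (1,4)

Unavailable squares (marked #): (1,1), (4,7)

(1,4) (2,1) (3,5) (4,8) (5,6) (6,3) (7,7) (8,2)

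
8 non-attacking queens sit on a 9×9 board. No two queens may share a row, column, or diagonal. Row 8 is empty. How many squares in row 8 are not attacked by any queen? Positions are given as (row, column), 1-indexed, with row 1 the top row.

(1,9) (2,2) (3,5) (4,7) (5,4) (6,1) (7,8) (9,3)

1

(1,9) attacks row 8 at column 9 and diagonals 2.
(2,2) attacks row 8 at column 2 and diagonals 8.
(3,5) attacks row 8 at column 5.
(4,7) attacks row 8 at column 7 and diagonals 3.
(5,4) attacks row 8 at column 4 and diagonals 1, 7.
(6,1) attacks row 8 at column 1 and diagonals 3.
(7,8) attacks row 8 at column 8 and diagonals 7, 9.
(9,3) attacks row 8 at column 3 and diagonals 2, 4.
Attacked columns: {1, 2, 3, 4, 5, 7, 8, 9}. Safe: {6}.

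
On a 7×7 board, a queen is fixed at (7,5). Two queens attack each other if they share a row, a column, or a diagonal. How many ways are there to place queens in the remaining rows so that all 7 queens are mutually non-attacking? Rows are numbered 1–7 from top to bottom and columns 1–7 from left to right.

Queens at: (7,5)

6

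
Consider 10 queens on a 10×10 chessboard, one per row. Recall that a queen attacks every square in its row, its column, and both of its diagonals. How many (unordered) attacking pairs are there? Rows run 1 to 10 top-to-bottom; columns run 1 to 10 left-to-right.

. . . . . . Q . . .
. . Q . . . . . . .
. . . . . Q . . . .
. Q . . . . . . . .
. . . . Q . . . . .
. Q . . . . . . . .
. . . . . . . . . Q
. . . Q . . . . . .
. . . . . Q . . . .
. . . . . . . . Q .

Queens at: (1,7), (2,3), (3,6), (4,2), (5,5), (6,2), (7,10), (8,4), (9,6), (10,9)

Same column: (3,6)–(9,6) (column 6); (4,2)–(6,2) (column 2).
Same diagonal: (1,7)–(6,2) (|1−6| = |7−2| = 5); (3,6)–(7,10) (|3−7| = |6−10| = 4); (6,2)–(8,4) (|6−8| = |2−4| = 2).
Total attacking pairs: 5.

5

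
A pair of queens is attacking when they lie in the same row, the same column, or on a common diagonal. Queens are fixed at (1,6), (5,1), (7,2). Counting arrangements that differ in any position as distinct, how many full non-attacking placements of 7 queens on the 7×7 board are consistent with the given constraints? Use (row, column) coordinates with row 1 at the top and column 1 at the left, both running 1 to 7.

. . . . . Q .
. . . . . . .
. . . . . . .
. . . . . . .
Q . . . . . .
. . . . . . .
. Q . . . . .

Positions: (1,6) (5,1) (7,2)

2

Branch on row 2: col 3 → 2.
Sum: 2 = 2.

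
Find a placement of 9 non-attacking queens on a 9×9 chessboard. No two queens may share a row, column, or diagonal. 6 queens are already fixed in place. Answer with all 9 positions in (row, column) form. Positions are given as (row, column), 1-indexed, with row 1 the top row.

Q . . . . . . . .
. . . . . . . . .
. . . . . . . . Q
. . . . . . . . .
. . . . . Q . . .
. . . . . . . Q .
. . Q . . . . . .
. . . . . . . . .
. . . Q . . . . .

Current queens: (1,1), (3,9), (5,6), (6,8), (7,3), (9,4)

(1,1) (2,5) (3,9) (4,2) (5,6) (6,8) (7,3) (8,7) (9,4)

Row 2: attacked by (1,1)→{1,2}; (3,9)→{8,9}; (5,6)→{3,6,9}; (6,8)→{4,8}; (7,3)→{3,8}; (9,4)→{4}. Safe: 5, 7. Place at column 5.
Row 4: attacked by (1,1)→{1,4}; (2,5)→{3,5,7}; (3,9)→{8,9}; (5,6)→{5,6,7}; (6,8)→{6,8}; (7,3)→{3,6}; (9,4)→{4,9}. Safe: 2. Place at column 2.
Row 8: attacked by (1,1)→{1,8}; (2,5)→{5}; (3,9)→{4,9}; (4,2)→{2,6}; (5,6)→{3,6,9}; (6,8)→{6,8}; (7,3)→{2,3,4}; (9,4)→{3,4,5}. Safe: 7. Place at column 7.
Columns [1, 5, 9, 2, 6, 8, 3, 7, 4], r−c [0, -3, -6, 2, -1, -2, 4, 1, 5], r+c [2, 7, 12, 6, 11, 14, 10, 15, 13] are all distinct, so no two queens attack.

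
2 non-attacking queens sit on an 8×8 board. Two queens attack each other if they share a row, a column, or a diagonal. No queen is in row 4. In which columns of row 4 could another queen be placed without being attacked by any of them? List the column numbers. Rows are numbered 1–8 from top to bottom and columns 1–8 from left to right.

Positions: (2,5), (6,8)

(2,5) attacks row 4 at column 5 and diagonals 3, 7.
(6,8) attacks row 4 at column 8 and diagonals 6.
Attacked columns: {3, 5, 6, 7, 8}. Safe: {1, 2, 4}.

columns 1, 2, 4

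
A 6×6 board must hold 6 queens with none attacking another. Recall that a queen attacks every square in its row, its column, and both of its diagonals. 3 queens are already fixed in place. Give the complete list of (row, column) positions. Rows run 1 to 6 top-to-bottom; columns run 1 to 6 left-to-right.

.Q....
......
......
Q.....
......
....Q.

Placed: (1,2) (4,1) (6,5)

Row 2: attacked by (1,2)→{1,2,3}; (4,1)→{1,3}; (6,5)→{1,5}. Safe: 4, 6. Place at column 4.
Row 3: attacked by (1,2)→{2,4}; (2,4)→{3,4,5}; (4,1)→{1,2}; (6,5)→{2,5}. Safe: 6. Place at column 6.
Row 5: attacked by (1,2)→{2,6}; (2,4)→{1,4}; (3,6)→{4,6}; (4,1)→{1,2}; (6,5)→{4,5,6}. Safe: 3. Place at column 3.
Columns [2, 4, 6, 1, 3, 5], r−c [-1, -2, -3, 3, 2, 1], r+c [3, 6, 9, 5, 8, 11] are all distinct, so no two queens attack.

(1,2) (2,4) (3,6) (4,1) (5,3) (6,5)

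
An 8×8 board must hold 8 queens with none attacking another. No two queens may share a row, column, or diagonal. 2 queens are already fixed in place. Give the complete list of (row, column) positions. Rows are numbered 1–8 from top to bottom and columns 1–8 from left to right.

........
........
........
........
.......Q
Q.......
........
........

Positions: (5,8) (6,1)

(1,7) (2,4) (3,2) (4,5) (5,8) (6,1) (7,3) (8,6)

Row 1: attacked by (5,8)→{4,8}; (6,1)→{1,6}. Safe: 2, 3, 5, 7. Place at column 7.
Row 2: attacked by (1,7)→{6,7,8}; (5,8)→{5,8}; (6,1)→{1,5}. Safe: 2, 3, 4. Place at column 4.
Row 3: attacked by (1,7)→{5,7}; (2,4)→{3,4,5}; (5,8)→{6,8}; (6,1)→{1,4}. Safe: 2. Place at column 2.
Row 4: attacked by (1,7)→{4,7}; (2,4)→{2,4,6}; (3,2)→{1,2,3}; (5,8)→{7,8}; (6,1)→{1,3}. Safe: 5. Place at column 5.
Row 7: attacked by (1,7)→{1,7}; (2,4)→{4}; (3,2)→{2,6}; (4,5)→{2,5,8}; (5,8)→{6,8}; (6,1)→{1,2}. Safe: 3. Place at column 3.
Row 8: attacked by (1,7)→{7}; (2,4)→{4}; (3,2)→{2,7}; (4,5)→{1,5}; (5,8)→{5,8}; (6,1)→{1,3}; (7,3)→{2,3,4}. Safe: 6. Place at column 6.
Columns [7, 4, 2, 5, 8, 1, 3, 6], r−c [-6, -2, 1, -1, -3, 5, 4, 2], r+c [8, 6, 5, 9, 13, 7, 10, 14] are all distinct, so no two queens attack.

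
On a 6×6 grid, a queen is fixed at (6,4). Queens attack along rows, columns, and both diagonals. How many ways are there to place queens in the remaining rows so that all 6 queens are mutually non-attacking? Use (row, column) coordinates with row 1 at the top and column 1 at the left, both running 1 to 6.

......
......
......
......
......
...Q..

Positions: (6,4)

1

Branch on row 1: col 1 → 0; col 2 → 0; col 3 → 1; col 5 → 0; col 6 → 0.
Sum: 0 + 0 + 1 + 0 + 0 = 1.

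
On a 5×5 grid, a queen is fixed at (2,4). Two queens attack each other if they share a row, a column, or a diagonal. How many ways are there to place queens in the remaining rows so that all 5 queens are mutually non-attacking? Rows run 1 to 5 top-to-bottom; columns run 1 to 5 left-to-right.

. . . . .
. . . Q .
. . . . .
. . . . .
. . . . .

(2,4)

2

Branch on row 1: col 1 → 1; col 2 → 1.
Sum: 1 + 1 = 2.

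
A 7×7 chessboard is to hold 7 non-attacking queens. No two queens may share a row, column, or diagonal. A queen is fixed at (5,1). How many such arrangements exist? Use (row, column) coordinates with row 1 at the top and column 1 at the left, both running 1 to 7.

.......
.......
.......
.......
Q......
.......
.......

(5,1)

Branch on row 1: col 2 → 2; col 3 → 1; col 4 → 0; col 6 → 2; col 7 → 1.
Sum: 2 + 1 + 0 + 2 + 1 = 6.

6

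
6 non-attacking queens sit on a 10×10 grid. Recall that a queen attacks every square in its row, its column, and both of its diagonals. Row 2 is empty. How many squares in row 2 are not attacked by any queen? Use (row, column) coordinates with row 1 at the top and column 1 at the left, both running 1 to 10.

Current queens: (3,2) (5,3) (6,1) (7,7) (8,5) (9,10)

3

(3,2) attacks row 2 at column 2 and diagonals 1, 3.
(5,3) attacks row 2 at column 3 and diagonals 6.
(6,1) attacks row 2 at column 1 and diagonals 5.
(7,7) attacks row 2 at column 7 and diagonals 2.
(8,5) attacks row 2 at column 5.
(9,10) attacks row 2 at column 10 and diagonals 3.
Attacked columns: {1, 2, 3, 5, 6, 7, 10}. Safe: {4, 8, 9}.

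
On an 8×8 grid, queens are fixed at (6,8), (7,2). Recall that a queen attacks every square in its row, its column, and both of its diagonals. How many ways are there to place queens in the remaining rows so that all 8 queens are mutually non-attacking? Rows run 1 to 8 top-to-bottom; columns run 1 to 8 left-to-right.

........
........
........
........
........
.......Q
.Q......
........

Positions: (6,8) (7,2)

3

Branch on row 1: col 1 → 0; col 4 → 0; col 5 → 0; col 6 → 2; col 7 → 1.
Sum: 0 + 0 + 0 + 2 + 1 = 3.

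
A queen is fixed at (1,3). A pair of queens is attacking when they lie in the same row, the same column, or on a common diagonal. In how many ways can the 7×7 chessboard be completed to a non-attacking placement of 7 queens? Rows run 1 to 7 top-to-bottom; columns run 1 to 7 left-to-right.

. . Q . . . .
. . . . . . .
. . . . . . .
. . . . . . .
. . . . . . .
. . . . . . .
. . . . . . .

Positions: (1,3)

Branch on row 2: col 1 → 2; col 5 → 1; col 6 → 1; col 7 → 2.
Sum: 2 + 1 + 1 + 2 = 6.

6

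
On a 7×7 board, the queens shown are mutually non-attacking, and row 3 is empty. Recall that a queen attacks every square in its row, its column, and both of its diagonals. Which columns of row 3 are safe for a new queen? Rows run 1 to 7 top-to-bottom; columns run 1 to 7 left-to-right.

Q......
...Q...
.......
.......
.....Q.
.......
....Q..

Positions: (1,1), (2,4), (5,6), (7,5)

columns 2, 7

(1,1) attacks row 3 at column 1 and diagonals 3.
(2,4) attacks row 3 at column 4 and diagonals 3, 5.
(5,6) attacks row 3 at column 6 and diagonals 4.
(7,5) attacks row 3 at column 5 and diagonals 1.
Attacked columns: {1, 3, 4, 5, 6}. Safe: {2, 7}.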